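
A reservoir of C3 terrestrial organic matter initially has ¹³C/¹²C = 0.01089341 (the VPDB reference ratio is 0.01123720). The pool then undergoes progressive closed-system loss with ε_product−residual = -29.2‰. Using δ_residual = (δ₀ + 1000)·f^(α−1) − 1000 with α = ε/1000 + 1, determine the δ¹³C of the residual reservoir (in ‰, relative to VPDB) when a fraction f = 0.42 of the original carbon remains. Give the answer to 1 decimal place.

-5.7‰

δ₀ = (0.01089341/0.01123720 − 1)×1000 = (0.969406 − 1)×1000 = -30.594‰
α − 1 = ε/1000 = -0.0292
f^(α−1) = 0.42^(-0.0292) = 1.025655
δ_res = (-30.594 + 1000) × 1.025655 − 1000 = 994.276 − 1000 = -5.72‰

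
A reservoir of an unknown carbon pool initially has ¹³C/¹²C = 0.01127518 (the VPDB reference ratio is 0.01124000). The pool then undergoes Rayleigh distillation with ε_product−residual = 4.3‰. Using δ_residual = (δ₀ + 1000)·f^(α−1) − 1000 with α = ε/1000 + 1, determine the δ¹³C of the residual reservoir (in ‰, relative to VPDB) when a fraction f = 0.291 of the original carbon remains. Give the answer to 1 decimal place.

δ₀ = (0.01127518/0.01124000 − 1)×1000 = (1.003130 − 1)×1000 = 3.130‰
α − 1 = ε/1000 = 0.0043
f^(α−1) = 0.291^(0.0043) = 0.994706
δ_res = (3.130 + 1000) × 0.994706 − 1000 = 997.819 − 1000 = -2.18‰

-2.2‰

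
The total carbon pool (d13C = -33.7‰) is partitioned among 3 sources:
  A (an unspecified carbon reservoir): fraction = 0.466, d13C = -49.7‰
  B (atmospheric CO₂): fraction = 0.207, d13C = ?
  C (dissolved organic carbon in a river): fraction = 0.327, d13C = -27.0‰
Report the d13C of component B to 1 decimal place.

-8.3‰

Isotope mass balance: δ_bulk = Σ fᵢ·δᵢ.
-33.7 = 0.466×(-49.7) + 0.207×δ_B + 0.327×(-27.0)
0.207·δ_B = -33.7 − (-31.989) = -1.711
δ_B = -1.711 / 0.207 = -8.26‰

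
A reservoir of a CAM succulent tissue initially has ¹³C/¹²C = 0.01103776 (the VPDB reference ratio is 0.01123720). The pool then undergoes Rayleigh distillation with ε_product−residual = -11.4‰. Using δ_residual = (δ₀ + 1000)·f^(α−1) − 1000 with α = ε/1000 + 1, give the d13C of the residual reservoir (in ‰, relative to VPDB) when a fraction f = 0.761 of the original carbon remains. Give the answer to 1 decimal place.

-14.7‰

δ₀ = (0.01103776/0.01123720 − 1)×1000 = (0.982252 − 1)×1000 = -17.748‰
α − 1 = ε/1000 = -0.0114
f^(α−1) = 0.761^(-0.0114) = 1.003118
δ_res = (-17.748 + 1000) × 1.003118 − 1000 = 985.315 − 1000 = -14.69‰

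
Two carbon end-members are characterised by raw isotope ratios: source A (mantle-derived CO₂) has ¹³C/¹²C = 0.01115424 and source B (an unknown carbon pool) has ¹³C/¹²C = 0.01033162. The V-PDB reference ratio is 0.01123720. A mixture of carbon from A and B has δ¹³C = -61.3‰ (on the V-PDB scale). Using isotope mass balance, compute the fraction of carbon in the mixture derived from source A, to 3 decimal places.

δ_A = (0.01115424/0.01123720 − 1)×1000 = (0.992617 − 1)×1000 = -7.383‰
δ_B = (0.01033162/0.01123720 − 1)×1000 = (0.919412 − 1)×1000 = -80.588‰
f_A = (δ_mix − δ_B)/(δ_A − δ_B) = (-61.3 − (-80.588))/(-7.383 − (-80.588))
f_A = 19.288 / 73.205 = 0.2635

0.263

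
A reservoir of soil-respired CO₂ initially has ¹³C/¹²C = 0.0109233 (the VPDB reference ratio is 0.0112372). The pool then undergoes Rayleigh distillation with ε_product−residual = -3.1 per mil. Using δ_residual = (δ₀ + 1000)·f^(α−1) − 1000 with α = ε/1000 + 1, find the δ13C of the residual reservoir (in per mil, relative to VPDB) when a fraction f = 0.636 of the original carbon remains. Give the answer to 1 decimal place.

δ₀ = (0.0109233/0.0112372 − 1)×1000 = (0.972066 − 1)×1000 = -27.934 per mil
α − 1 = ε/1000 = -0.0031
f^(α−1) = 0.636^(-0.0031) = 1.001404
δ_res = (-27.934 + 1000) × 1.001404 − 1000 = 973.431 − 1000 = -26.57 per mil

-26.6 per mil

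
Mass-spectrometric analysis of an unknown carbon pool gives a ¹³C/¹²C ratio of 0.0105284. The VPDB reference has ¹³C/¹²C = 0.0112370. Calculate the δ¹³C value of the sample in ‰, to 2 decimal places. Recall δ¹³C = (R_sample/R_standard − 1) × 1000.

-63.06‰

δ¹³C = (R_sample / R_standard − 1) × 1000
R_sample / R_standard = 0.0105284 / 0.0112370 = 0.936940
δ¹³C = (0.936940 − 1) × 1000 = -63.060‰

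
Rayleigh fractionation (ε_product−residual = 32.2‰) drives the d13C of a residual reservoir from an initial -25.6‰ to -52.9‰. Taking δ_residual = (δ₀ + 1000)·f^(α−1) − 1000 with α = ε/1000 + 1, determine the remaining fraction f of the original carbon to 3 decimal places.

α − 1 = ε/1000 = 0.0322
(δ_res + 1000)/(δ₀ + 1000) = (-52.9 + 1000)/(-25.6 + 1000) = 947.1/974.4 = 0.971983
f = 0.971983^(1/0.0322) = exp(ln(0.971983)/0.0322) = exp(-0.02842/0.0322)
f = exp(-0.8825) = 0.4137

0.414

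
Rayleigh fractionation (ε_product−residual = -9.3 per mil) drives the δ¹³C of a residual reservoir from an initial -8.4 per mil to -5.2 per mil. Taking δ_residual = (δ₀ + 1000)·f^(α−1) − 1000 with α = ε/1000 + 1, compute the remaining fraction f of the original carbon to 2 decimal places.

α − 1 = ε/1000 = -0.0093
(δ_res + 1000)/(δ₀ + 1000) = (-5.2 + 1000)/(-8.4 + 1000) = 994.8/991.6 = 1.003227
f = 1.003227^(1/-0.0093) = exp(ln(1.003227)/-0.0093) = exp(0.00322/-0.0093)
f = exp(-0.3464) = 0.7072

0.71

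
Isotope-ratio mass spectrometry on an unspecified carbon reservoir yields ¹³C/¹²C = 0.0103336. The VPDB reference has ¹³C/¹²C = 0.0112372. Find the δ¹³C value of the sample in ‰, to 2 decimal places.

δ¹³C = (R_sample / R_standard − 1) × 1000
R_sample / R_standard = 0.0103336 / 0.0112372 = 0.919589
δ¹³C = (0.919589 − 1) × 1000 = -80.411‰

-80.41‰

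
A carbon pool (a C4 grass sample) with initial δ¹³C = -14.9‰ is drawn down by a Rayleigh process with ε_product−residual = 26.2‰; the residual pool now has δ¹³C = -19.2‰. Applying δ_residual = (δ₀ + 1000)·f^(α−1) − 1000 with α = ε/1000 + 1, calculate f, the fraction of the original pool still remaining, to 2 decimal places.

α − 1 = ε/1000 = 0.0262
(δ_res + 1000)/(δ₀ + 1000) = (-19.2 + 1000)/(-14.9 + 1000) = 980.8/985.1 = 0.995635
f = 0.995635^(1/0.0262) = exp(ln(0.995635)/0.0262) = exp(-0.00437/0.0262)
f = exp(-0.1670) = 0.8462

0.85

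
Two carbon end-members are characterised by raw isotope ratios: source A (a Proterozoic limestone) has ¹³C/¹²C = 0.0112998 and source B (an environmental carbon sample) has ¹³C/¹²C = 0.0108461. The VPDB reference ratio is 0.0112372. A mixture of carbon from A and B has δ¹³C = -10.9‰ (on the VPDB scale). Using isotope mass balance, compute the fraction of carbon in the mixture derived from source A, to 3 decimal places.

0.592

δ_A = (0.0112998/0.0112372 − 1)×1000 = (1.005571 − 1)×1000 = 5.571‰
δ_B = (0.0108461/0.0112372 − 1)×1000 = (0.965196 − 1)×1000 = -34.804‰
f_A = (δ_mix − δ_B)/(δ_A − δ_B) = (-10.9 − (-34.804))/(5.571 − (-34.804))
f_A = 23.904 / 40.375 = 0.5921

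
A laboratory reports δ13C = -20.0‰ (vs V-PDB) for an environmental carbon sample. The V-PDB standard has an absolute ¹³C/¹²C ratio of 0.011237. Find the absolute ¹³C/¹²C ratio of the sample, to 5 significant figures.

0.011012

R_sample = R_standard × (δ13C/1000 + 1)
R_sample = 0.011237 × (-20.0/1000 + 1) = 0.011237 × 0.980000
R_sample = 0.0110123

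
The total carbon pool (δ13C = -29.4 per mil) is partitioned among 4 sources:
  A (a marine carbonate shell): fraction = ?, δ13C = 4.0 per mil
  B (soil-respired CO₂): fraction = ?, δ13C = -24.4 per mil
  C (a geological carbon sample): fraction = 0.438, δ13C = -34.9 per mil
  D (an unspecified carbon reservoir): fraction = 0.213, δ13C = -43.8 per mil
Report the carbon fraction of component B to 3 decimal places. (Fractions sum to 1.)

Let f_B and f_A be the unknown fractions; fractions sum to 1 so f_B + f_A = 0.349.
Mass balance: Σ fᵢ·δᵢ = δ_bulk ⇒ f_B·(-24.4) + f_A·(4.0) = -29.4 − (-24.616) = -4.784
Substitute f_A = 0.349 − f_B:
f_B·(-24.4 − 4.0) = -4.784 − 0.349×(4.0) = -6.180
f_B = -6.180 / -28.4 = 0.2176

0.218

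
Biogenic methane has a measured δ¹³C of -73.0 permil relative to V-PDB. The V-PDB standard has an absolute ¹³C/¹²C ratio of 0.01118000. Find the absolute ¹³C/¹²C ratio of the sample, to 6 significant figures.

0.0103639

R_sample = R_standard × (δ¹³C/1000 + 1)
R_sample = 0.01118000 × (-73.0/1000 + 1) = 0.01118000 × 0.927000
R_sample = 0.0103639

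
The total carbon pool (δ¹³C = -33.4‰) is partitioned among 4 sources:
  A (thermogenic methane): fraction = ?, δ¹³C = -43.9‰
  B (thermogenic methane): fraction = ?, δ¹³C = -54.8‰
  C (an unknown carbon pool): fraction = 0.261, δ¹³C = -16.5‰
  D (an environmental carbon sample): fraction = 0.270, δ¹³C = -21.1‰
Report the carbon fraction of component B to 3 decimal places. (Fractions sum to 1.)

Let f_B and f_A be the unknown fractions; fractions sum to 1 so f_B + f_A = 0.469.
Mass balance: Σ fᵢ·δᵢ = δ_bulk ⇒ f_B·(-54.8) + f_A·(-43.9) = -33.4 − (-10.004) = -23.396
Substitute f_A = 0.469 − f_B:
f_B·(-54.8 − -43.9) = -23.396 − 0.469×(-43.9) = -2.807
f_B = -2.807 / -10.9 = 0.2576

0.258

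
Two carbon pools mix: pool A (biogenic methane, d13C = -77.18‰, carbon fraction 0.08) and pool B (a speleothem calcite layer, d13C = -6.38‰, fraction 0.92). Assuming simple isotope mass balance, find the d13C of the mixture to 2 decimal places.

δ_mix = f_A·δ_A + f_B·δ_B
δ_mix = 0.08 × (-77.18) + 0.92 × (-6.38)
δ_mix = -6.174 + -5.870 = -12.044‰

-12.04‰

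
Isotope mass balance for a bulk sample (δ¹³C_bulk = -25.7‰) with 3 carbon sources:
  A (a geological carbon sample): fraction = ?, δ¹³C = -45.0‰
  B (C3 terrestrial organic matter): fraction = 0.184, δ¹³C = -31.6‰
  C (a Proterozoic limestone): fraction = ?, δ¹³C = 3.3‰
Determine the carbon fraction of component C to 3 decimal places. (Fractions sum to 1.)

0.349

Let f_C and f_A be the unknown fractions; fractions sum to 1 so f_C + f_A = 0.816.
Mass balance: Σ fᵢ·δᵢ = δ_bulk ⇒ f_C·(3.3) + f_A·(-45.0) = -25.7 − (-5.814) = -19.886
Substitute f_A = 0.816 − f_C:
f_C·(3.3 − -45.0) = -19.886 − 0.816×(-45.0) = 16.834
f_C = 16.834 / 48.3 = 0.3485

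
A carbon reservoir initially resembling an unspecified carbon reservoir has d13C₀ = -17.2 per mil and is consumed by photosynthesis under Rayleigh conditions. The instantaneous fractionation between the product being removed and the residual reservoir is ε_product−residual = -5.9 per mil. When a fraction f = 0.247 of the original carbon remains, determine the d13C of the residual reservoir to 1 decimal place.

Rayleigh residual: δ_res = (δ₀ + 1000)·f^(α−1) − 1000
α = ε/1000 + 1 = 0.99410, so α − 1 = -0.00590
f^(α−1) = 0.247^(-0.00590) = 1.008284
δ_res = (-17.2 + 1000) × 1.008284 − 1000 = 990.942 − 1000 = -9.06 per mil

-9.1 per mil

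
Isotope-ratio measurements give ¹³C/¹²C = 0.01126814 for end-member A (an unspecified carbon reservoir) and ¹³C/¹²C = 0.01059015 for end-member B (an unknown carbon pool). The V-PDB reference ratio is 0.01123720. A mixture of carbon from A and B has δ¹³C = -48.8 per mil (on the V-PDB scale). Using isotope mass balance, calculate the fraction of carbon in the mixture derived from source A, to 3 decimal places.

0.146

δ_A = (0.01126814/0.01123720 − 1)×1000 = (1.002753 − 1)×1000 = 2.753 per mil
δ_B = (0.01059015/0.01123720 − 1)×1000 = (0.942419 − 1)×1000 = -57.581 per mil
f_A = (δ_mix − δ_B)/(δ_A − δ_B) = (-48.8 − (-57.581))/(2.753 − (-57.581))
f_A = 8.781 / 60.334 = 0.1455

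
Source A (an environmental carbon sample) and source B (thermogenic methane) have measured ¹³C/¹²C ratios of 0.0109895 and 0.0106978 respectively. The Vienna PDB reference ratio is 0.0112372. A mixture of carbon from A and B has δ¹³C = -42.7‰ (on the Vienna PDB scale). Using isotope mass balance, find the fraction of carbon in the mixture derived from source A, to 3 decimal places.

0.204

δ_A = (0.0109895/0.0112372 − 1)×1000 = (0.977957 − 1)×1000 = -22.043‰
δ_B = (0.0106978/0.0112372 − 1)×1000 = (0.951999 − 1)×1000 = -48.001‰
f_A = (δ_mix − δ_B)/(δ_A − δ_B) = (-42.7 − (-48.001))/(-22.043 − (-48.001))
f_A = 5.301 / 25.958 = 0.2042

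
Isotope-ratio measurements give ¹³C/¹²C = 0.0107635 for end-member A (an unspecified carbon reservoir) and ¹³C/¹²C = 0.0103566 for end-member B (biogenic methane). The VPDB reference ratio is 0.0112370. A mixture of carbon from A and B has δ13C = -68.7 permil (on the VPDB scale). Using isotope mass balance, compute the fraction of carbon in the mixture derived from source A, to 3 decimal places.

0.266

δ_A = (0.0107635/0.0112370 − 1)×1000 = (0.957862 − 1)×1000 = -42.138 permil
δ_B = (0.0103566/0.0112370 − 1)×1000 = (0.921652 − 1)×1000 = -78.348 permil
f_A = (δ_mix − δ_B)/(δ_A − δ_B) = (-68.7 − (-78.348))/(-42.138 − (-78.348))
f_A = 9.648 / 36.211 = 0.2664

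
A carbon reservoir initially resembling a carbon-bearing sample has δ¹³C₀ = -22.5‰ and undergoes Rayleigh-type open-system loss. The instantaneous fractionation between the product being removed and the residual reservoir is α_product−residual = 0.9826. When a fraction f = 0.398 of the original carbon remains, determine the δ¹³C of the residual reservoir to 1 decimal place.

-6.7‰

Rayleigh residual: δ_res = (δ₀ + 1000)·f^(α−1) − 1000
α − 1 = -0.01740
f^(α−1) = 0.398^(-0.01740) = 1.016160
δ_res = (-22.5 + 1000) × 1.016160 − 1000 = 993.296 − 1000 = -6.70‰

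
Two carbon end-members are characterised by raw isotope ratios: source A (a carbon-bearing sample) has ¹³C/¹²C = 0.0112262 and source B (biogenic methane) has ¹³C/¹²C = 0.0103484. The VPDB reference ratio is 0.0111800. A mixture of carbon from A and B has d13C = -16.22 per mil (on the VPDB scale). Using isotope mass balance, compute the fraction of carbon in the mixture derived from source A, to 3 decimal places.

δ_A = (0.0112262/0.0111800 − 1)×1000 = (1.004132 − 1)×1000 = 4.132 per mil
δ_B = (0.0103484/0.0111800 − 1)×1000 = (0.925617 − 1)×1000 = -74.383 per mil
f_A = (δ_mix − δ_B)/(δ_A − δ_B) = (-16.22 − (-74.383))/(4.132 − (-74.383))
f_A = 58.163 / 78.515 = 0.7408

0.741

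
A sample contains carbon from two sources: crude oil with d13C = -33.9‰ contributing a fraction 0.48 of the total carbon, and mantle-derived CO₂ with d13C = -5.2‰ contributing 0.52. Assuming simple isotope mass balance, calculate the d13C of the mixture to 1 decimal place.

-19.0‰

δ_mix = f_A·δ_A + f_B·δ_B
δ_mix = 0.48 × (-33.9) + 0.52 × (-5.2)
δ_mix = -16.27 + -2.70 = -18.98‰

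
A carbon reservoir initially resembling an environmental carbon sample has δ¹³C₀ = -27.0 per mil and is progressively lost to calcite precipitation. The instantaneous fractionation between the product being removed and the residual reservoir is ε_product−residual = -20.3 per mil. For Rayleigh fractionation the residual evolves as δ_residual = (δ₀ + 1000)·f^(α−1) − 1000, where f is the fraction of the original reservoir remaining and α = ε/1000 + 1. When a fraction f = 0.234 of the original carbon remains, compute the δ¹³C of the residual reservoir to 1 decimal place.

2.1 per mil

Rayleigh residual: δ_res = (δ₀ + 1000)·f^(α−1) − 1000
α = ε/1000 + 1 = 0.97970, so α − 1 = -0.02030
f^(α−1) = 0.234^(-0.02030) = 1.029923
δ_res = (-27.0 + 1000) × 1.029923 − 1000 = 1002.115 − 1000 = 2.12 per mil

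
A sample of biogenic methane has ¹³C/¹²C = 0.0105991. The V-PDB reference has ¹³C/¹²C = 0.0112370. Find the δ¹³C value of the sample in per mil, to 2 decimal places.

δ¹³C = (R_sample / R_standard − 1) × 1000
R_sample / R_standard = 0.0105991 / 0.0112370 = 0.943232
δ¹³C = (0.943232 − 1) × 1000 = -56.768 per mil

-56.77 per mil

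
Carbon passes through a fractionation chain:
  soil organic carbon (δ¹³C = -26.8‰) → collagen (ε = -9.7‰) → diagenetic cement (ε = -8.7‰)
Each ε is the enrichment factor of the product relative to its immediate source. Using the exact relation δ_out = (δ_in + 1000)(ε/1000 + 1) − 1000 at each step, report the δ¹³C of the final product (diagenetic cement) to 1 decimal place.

-44.6‰

step 1: δ = (-26.80 + 1000)·(-9.7/1000 + 1) − 1000 = -36.24‰
step 2: δ = (-36.24 + 1000)·(-8.7/1000 + 1) − 1000 = -44.62‰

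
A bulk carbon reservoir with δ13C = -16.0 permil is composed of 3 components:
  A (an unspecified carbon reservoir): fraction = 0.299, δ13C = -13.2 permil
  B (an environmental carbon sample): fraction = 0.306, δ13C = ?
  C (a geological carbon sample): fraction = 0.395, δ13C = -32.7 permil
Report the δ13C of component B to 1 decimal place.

Isotope mass balance: δ_bulk = Σ fᵢ·δᵢ.
-16.0 = 0.299×(-13.2) + 0.306×δ_B + 0.395×(-32.7)
0.306·δ_B = -16.0 − (-16.863) = 0.863
δ_B = 0.863 / 0.306 = 2.82 permil

2.8 permil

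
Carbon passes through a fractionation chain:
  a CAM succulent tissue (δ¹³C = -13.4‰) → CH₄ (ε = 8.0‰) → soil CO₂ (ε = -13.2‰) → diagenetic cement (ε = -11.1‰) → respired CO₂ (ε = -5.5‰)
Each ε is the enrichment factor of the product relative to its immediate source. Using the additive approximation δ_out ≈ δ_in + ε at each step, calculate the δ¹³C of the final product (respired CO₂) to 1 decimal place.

-35.2‰

step 1: δ ≈ -13.4 + (8.0) = -5.4‰
step 2: δ ≈ -5.4 + (-13.2) = -18.6‰
step 3: δ ≈ -18.6 + (-11.1) = -29.7‰
step 4: δ ≈ -29.7 + (-5.5) = -35.2‰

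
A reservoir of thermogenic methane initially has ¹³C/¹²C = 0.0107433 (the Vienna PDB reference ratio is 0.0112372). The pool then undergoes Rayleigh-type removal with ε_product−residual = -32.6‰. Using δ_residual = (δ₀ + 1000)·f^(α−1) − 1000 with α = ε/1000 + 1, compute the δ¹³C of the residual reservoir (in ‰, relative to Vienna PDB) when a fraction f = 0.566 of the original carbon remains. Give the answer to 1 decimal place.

δ₀ = (0.0107433/0.0112372 − 1)×1000 = (0.956048 − 1)×1000 = -43.952‰
α − 1 = ε/1000 = -0.0326
f^(α−1) = 0.566^(-0.0326) = 1.018728
δ_res = (-43.952 + 1000) × 1.018728 − 1000 = 973.953 − 1000 = -26.05‰

-26.0‰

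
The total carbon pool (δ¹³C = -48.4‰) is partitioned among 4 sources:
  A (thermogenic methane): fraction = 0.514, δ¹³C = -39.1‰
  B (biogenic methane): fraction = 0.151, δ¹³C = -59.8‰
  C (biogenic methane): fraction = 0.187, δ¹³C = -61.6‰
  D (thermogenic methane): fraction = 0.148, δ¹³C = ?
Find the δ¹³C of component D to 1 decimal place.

Isotope mass balance: δ_bulk = Σ fᵢ·δᵢ.
-48.4 = 0.514×(-39.1) + 0.151×(-59.8) + 0.187×(-61.6) + 0.148×δ_D
0.148·δ_D = -48.4 − (-40.646) = -7.754
δ_D = -7.754 / 0.148 = -52.39‰

-52.4‰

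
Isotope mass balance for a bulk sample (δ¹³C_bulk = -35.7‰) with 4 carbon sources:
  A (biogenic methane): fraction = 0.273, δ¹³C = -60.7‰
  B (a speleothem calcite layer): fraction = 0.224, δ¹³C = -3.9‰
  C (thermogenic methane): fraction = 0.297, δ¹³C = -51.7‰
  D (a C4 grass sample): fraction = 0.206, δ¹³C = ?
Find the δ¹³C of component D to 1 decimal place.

-14.1‰

Isotope mass balance: δ_bulk = Σ fᵢ·δᵢ.
-35.7 = 0.273×(-60.7) + 0.224×(-3.9) + 0.297×(-51.7) + 0.206×δ_D
0.206·δ_D = -35.7 − (-32.800) = -2.900
δ_D = -2.900 / 0.206 = -14.08‰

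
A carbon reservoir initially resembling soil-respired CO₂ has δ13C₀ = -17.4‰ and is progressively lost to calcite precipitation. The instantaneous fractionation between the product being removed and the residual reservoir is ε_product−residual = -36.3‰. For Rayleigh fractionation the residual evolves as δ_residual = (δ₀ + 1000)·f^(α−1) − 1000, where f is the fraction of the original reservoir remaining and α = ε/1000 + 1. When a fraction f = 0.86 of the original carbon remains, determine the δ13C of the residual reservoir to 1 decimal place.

-12.0‰

Rayleigh residual: δ_res = (δ₀ + 1000)·f^(α−1) − 1000
α = ε/1000 + 1 = 0.96370, so α − 1 = -0.03630
f^(α−1) = 0.86^(-0.03630) = 1.005490
δ_res = (-17.4 + 1000) × 1.005490 − 1000 = 987.994 − 1000 = -12.01‰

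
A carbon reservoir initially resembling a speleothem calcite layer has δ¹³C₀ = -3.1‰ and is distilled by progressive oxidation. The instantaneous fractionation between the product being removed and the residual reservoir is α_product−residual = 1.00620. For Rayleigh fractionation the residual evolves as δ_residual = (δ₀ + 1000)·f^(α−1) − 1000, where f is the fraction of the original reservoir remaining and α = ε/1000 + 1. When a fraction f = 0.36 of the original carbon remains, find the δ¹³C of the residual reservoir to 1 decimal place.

-9.4‰

Rayleigh residual: δ_res = (δ₀ + 1000)·f^(α−1) − 1000
α − 1 = 0.00620
f^(α−1) = 0.36^(0.00620) = 0.993686
δ_res = (-3.1 + 1000) × 0.993686 − 1000 = 990.605 − 1000 = -9.39‰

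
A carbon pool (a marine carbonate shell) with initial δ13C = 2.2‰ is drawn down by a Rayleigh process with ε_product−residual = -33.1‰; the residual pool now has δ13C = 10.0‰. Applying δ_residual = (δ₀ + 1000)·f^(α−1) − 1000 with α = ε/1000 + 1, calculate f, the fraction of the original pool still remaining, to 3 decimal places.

0.791

α − 1 = ε/1000 = -0.0331
(δ_res + 1000)/(δ₀ + 1000) = (10.0 + 1000)/(2.2 + 1000) = 1010.0/1002.2 = 1.007783
f = 1.007783^(1/-0.0331) = exp(ln(1.007783)/-0.0331) = exp(0.00775/-0.0331)
f = exp(-0.2342) = 0.7912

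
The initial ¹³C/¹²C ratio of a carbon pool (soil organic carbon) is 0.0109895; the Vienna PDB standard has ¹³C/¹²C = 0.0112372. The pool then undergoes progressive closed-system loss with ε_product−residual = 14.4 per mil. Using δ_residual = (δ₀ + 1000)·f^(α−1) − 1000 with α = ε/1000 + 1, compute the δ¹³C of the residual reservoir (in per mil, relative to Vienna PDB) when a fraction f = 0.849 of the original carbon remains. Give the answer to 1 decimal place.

-24.3 per mil

δ₀ = (0.0109895/0.0112372 − 1)×1000 = (0.977957 − 1)×1000 = -22.043 per mil
α − 1 = ε/1000 = 0.0144
f^(α−1) = 0.849^(0.0144) = 0.997646
δ_res = (-22.043 + 1000) × 0.997646 − 1000 = 975.655 − 1000 = -24.35 per mil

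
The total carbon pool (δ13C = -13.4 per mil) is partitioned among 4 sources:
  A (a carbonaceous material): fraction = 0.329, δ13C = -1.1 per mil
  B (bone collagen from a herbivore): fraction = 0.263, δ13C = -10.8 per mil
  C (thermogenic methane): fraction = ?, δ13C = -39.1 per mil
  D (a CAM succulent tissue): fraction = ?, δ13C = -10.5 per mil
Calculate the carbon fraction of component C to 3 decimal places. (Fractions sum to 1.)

Let f_C and f_D be the unknown fractions; fractions sum to 1 so f_C + f_D = 0.408.
Mass balance: Σ fᵢ·δᵢ = δ_bulk ⇒ f_C·(-39.1) + f_D·(-10.5) = -13.4 − (-3.202) = -10.198
Substitute f_D = 0.408 − f_C:
f_C·(-39.1 − -10.5) = -10.198 − 0.408×(-10.5) = -5.914
f_C = -5.914 / -28.6 = 0.2068

0.207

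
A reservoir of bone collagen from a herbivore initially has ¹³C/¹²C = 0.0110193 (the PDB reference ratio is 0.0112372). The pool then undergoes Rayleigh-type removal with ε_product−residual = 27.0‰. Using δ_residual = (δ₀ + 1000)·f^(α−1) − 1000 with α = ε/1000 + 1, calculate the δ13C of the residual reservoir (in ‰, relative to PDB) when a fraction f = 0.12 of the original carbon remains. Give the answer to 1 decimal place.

-74.0‰

δ₀ = (0.0110193/0.0112372 − 1)×1000 = (0.980609 − 1)×1000 = -19.391‰
α − 1 = ε/1000 = 0.0270
f^(α−1) = 0.12^(0.0270) = 0.944361
δ_res = (-19.391 + 1000) × 0.944361 − 1000 = 926.049 − 1000 = -73.95‰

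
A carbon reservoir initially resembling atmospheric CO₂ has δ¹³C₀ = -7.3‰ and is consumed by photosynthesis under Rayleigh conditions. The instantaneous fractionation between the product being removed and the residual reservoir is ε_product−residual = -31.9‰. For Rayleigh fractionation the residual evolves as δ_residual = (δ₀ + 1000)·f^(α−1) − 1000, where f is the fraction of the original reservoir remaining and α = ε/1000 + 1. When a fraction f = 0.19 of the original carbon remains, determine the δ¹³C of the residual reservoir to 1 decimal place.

Rayleigh residual: δ_res = (δ₀ + 1000)·f^(α−1) − 1000
α = ε/1000 + 1 = 0.96810, so α − 1 = -0.03190
f^(α−1) = 0.19^(-0.03190) = 1.054406
δ_res = (-7.3 + 1000) × 1.054406 − 1000 = 1046.709 − 1000 = 46.71‰

46.7‰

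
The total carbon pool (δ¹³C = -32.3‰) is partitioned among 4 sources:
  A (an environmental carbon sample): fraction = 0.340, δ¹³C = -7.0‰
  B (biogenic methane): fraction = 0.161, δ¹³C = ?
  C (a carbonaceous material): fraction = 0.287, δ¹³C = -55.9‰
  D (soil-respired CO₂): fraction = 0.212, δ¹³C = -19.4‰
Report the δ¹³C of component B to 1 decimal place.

Isotope mass balance: δ_bulk = Σ fᵢ·δᵢ.
-32.3 = 0.340×(-7.0) + 0.161×δ_B + 0.287×(-55.9) + 0.212×(-19.4)
0.161·δ_B = -32.3 − (-22.536) = -9.764
δ_B = -9.764 / 0.161 = -60.65‰

-60.6‰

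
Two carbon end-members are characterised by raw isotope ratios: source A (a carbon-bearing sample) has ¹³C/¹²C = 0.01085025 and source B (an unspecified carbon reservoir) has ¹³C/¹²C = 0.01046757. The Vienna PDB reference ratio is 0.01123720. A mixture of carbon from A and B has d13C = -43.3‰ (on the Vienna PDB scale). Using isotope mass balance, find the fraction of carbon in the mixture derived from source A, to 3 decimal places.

δ_A = (0.01085025/0.01123720 − 1)×1000 = (0.965565 − 1)×1000 = -34.435‰
δ_B = (0.01046757/0.01123720 − 1)×1000 = (0.931511 − 1)×1000 = -68.489‰
f_A = (δ_mix − δ_B)/(δ_A − δ_B) = (-43.3 − (-68.489))/(-34.435 − (-68.489))
f_A = 25.189 / 34.055 = 0.7397

0.740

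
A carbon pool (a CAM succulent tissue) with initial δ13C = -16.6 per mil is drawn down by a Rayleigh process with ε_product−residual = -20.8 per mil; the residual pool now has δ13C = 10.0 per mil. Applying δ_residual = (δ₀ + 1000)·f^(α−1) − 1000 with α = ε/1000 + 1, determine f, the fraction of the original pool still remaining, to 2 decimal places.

0.28

α − 1 = ε/1000 = -0.0208
(δ_res + 1000)/(δ₀ + 1000) = (10.0 + 1000)/(-16.6 + 1000) = 1010.0/983.4 = 1.027049
f = 1.027049^(1/-0.0208) = exp(ln(1.027049)/-0.0208) = exp(0.02669/-0.0208)
f = exp(-1.2832) = 0.2772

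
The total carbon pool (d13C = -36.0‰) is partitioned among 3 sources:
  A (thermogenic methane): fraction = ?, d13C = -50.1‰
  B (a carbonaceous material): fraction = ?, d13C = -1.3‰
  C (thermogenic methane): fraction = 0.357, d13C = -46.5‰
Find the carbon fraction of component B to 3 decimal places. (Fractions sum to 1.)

Let f_B and f_A be the unknown fractions; fractions sum to 1 so f_B + f_A = 0.643.
Mass balance: Σ fᵢ·δᵢ = δ_bulk ⇒ f_B·(-1.3) + f_A·(-50.1) = -36.0 − (-16.601) = -19.399
Substitute f_A = 0.643 − f_B:
f_B·(-1.3 − -50.1) = -19.399 − 0.643×(-50.1) = 12.815
f_B = 12.815 / 48.8 = 0.2626

0.263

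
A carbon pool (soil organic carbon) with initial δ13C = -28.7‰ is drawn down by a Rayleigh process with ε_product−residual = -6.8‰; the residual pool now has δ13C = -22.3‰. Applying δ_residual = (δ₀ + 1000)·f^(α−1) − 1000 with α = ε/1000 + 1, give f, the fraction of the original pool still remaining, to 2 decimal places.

α − 1 = ε/1000 = -0.0068
(δ_res + 1000)/(δ₀ + 1000) = (-22.3 + 1000)/(-28.7 + 1000) = 977.7/971.3 = 1.006589
f = 1.006589^(1/-0.0068) = exp(ln(1.006589)/-0.0068) = exp(0.00657/-0.0068)
f = exp(-0.9658) = 0.3807

0.38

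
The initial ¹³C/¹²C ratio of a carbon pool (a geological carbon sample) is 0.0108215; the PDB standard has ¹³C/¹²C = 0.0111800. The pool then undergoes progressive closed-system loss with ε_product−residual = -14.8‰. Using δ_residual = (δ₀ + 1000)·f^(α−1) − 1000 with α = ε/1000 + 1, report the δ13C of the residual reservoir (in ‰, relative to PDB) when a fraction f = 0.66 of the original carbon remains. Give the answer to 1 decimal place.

-26.1‰

δ₀ = (0.0108215/0.0111800 − 1)×1000 = (0.967934 − 1)×1000 = -32.066‰
α − 1 = ε/1000 = -0.0148
f^(α−1) = 0.66^(-0.0148) = 1.006169
δ_res = (-32.066 + 1000) × 1.006169 − 1000 = 973.905 − 1000 = -26.10‰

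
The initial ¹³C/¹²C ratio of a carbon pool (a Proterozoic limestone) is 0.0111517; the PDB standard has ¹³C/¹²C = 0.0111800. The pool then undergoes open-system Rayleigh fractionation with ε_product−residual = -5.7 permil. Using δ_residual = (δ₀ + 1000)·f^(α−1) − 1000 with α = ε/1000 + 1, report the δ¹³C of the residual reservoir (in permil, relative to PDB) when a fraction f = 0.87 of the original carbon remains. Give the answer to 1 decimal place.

-1.7 permil

δ₀ = (0.0111517/0.0111800 − 1)×1000 = (0.997469 − 1)×1000 = -2.531 permil
α − 1 = ε/1000 = -0.0057
f^(α−1) = 0.87^(-0.0057) = 1.000794
δ_res = (-2.531 + 1000) × 1.000794 − 1000 = 998.261 − 1000 = -1.74 permil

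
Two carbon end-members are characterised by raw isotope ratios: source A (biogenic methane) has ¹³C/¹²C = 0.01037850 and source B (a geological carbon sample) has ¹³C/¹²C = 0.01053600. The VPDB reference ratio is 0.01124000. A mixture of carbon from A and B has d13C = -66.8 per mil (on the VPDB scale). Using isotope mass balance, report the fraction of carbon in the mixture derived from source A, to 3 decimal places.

δ_A = (0.01037850/0.01124000 − 1)×1000 = (0.923354 − 1)×1000 = -76.646 per mil
δ_B = (0.01053600/0.01124000 − 1)×1000 = (0.937367 − 1)×1000 = -62.633 per mil
f_A = (δ_mix − δ_B)/(δ_A − δ_B) = (-66.8 − (-62.633))/(-76.646 − (-62.633))
f_A = -4.167 / -14.012 = 0.2973

0.297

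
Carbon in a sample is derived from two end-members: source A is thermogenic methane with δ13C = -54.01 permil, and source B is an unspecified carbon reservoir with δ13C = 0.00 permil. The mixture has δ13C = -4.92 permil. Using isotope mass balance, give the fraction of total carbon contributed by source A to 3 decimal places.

0.091

δ_mix = f_A·δ_A + (1 − f_A)·δ_B  ⇒  f_A = (δ_mix − δ_B)/(δ_A − δ_B)
f_A = (-4.92 − (0.00)) / (-54.01 − (0.00))
f_A = -4.92 / -54.01 = 0.0911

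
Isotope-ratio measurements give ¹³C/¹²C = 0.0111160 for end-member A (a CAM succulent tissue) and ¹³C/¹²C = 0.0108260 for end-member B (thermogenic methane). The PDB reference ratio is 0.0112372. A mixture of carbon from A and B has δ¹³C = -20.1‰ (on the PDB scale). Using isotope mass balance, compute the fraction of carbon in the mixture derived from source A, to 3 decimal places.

0.639

δ_A = (0.0111160/0.0112372 − 1)×1000 = (0.989214 − 1)×1000 = -10.786‰
δ_B = (0.0108260/0.0112372 − 1)×1000 = (0.963407 − 1)×1000 = -36.593‰
f_A = (δ_mix − δ_B)/(δ_A − δ_B) = (-20.1 − (-36.593))/(-10.786 − (-36.593))
f_A = 16.493 / 25.807 = 0.6391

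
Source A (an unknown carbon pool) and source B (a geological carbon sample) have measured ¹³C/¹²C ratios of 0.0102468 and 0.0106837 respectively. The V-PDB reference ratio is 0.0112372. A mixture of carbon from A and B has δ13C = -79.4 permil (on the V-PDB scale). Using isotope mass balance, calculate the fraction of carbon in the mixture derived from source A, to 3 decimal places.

δ_A = (0.0102468/0.0112372 − 1)×1000 = (0.911864 − 1)×1000 = -88.136 permil
δ_B = (0.0106837/0.0112372 − 1)×1000 = (0.950744 − 1)×1000 = -49.256 permil
f_A = (δ_mix − δ_B)/(δ_A − δ_B) = (-79.4 − (-49.256))/(-88.136 − (-49.256))
f_A = -30.144 / -38.880 = 0.7753

0.775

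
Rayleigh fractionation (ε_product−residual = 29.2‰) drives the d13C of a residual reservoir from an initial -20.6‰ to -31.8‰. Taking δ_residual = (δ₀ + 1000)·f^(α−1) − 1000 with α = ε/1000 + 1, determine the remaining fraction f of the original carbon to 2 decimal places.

0.67

α − 1 = ε/1000 = 0.0292
(δ_res + 1000)/(δ₀ + 1000) = (-31.8 + 1000)/(-20.6 + 1000) = 968.2/979.4 = 0.988564
f = 0.988564^(1/0.0292) = exp(ln(0.988564)/0.0292) = exp(-0.01150/0.0292)
f = exp(-0.3939) = 0.6744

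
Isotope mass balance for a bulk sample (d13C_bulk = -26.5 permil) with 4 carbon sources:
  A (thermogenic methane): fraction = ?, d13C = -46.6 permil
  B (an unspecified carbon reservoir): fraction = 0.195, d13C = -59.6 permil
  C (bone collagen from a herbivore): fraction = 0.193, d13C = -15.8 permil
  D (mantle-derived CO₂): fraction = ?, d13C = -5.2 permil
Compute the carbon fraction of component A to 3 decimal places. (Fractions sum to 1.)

Let f_A and f_D be the unknown fractions; fractions sum to 1 so f_A + f_D = 0.612.
Mass balance: Σ fᵢ·δᵢ = δ_bulk ⇒ f_A·(-46.6) + f_D·(-5.2) = -26.5 − (-14.671) = -11.829
Substitute f_D = 0.612 − f_A:
f_A·(-46.6 − -5.2) = -11.829 − 0.612×(-5.2) = -8.646
f_A = -8.646 / -41.4 = 0.2088

0.209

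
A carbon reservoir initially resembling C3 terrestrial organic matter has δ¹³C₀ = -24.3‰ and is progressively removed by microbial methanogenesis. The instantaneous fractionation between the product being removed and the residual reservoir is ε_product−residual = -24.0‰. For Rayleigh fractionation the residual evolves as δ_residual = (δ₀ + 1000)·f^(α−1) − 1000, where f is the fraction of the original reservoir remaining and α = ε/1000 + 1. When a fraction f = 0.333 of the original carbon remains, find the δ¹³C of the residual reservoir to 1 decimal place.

1.8‰

Rayleigh residual: δ_res = (δ₀ + 1000)·f^(α−1) − 1000
α = ε/1000 + 1 = 0.97600, so α − 1 = -0.02400
f^(α−1) = 0.333^(-0.02400) = 1.026742
δ_res = (-24.3 + 1000) × 1.026742 − 1000 = 1001.792 − 1000 = 1.79‰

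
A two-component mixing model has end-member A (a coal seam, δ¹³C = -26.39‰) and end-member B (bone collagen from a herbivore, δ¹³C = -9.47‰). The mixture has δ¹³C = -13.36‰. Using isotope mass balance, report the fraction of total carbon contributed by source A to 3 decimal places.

0.230

δ_mix = f_A·δ_A + (1 − f_A)·δ_B  ⇒  f_A = (δ_mix − δ_B)/(δ_A − δ_B)
f_A = (-13.36 − (-9.47)) / (-26.39 − (-9.47))
f_A = -3.89 / -16.92 = 0.2299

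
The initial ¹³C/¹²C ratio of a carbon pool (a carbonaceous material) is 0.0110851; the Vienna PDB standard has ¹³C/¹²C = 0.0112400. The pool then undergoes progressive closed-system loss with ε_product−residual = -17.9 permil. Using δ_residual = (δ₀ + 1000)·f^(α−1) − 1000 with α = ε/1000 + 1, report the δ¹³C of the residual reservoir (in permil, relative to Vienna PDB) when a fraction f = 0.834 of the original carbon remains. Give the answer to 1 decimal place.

-10.6 permil

δ₀ = (0.0110851/0.0112400 − 1)×1000 = (0.986219 − 1)×1000 = -13.781 permil
α − 1 = ε/1000 = -0.0179
f^(α−1) = 0.834^(-0.0179) = 1.003255
δ_res = (-13.781 + 1000) × 1.003255 − 1000 = 989.429 − 1000 = -10.57 permil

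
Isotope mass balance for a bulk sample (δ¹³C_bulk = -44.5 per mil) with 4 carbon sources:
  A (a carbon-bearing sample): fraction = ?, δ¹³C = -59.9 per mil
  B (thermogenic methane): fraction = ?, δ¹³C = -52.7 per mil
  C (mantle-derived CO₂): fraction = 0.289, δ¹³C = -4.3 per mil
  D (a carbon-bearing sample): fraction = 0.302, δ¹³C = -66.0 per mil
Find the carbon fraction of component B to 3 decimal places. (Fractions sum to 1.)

0.163

Let f_B and f_A be the unknown fractions; fractions sum to 1 so f_B + f_A = 0.409.
Mass balance: Σ fᵢ·δᵢ = δ_bulk ⇒ f_B·(-52.7) + f_A·(-59.9) = -44.5 − (-21.175) = -23.325
Substitute f_A = 0.409 − f_B:
f_B·(-52.7 − -59.9) = -23.325 − 0.409×(-59.9) = 1.174
f_B = 1.174 / 7.2 = 0.1630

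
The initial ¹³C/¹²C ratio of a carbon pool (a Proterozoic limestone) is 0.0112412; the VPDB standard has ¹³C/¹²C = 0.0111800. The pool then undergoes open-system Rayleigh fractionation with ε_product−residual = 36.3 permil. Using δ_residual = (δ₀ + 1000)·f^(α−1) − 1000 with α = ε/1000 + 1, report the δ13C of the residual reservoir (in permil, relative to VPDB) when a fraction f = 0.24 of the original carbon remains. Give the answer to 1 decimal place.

-45.3 permil

δ₀ = (0.0112412/0.0111800 − 1)×1000 = (1.005474 − 1)×1000 = 5.474 permil
α − 1 = ε/1000 = 0.0363
f^(α−1) = 0.24^(0.0363) = 0.949515
δ_res = (5.474 + 1000) × 0.949515 − 1000 = 954.712 − 1000 = -45.29 permil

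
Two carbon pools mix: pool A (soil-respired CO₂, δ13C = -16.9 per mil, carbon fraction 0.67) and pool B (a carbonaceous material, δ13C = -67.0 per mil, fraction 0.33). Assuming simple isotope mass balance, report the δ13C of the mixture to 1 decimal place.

-33.4 per mil

δ_mix = f_A·δ_A + f_B·δ_B
δ_mix = 0.67 × (-16.9) + 0.33 × (-67.0)
δ_mix = -11.32 + -22.11 = -33.43 per mil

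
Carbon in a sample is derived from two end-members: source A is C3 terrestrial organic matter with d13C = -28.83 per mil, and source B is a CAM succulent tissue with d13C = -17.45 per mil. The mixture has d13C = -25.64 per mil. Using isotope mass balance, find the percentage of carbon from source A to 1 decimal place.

δ_mix = f_A·δ_A + (1 − f_A)·δ_B  ⇒  f_A = (δ_mix − δ_B)/(δ_A − δ_B)
f_A = (-25.64 − (-17.45)) / (-28.83 − (-17.45))
f_A = -8.19 / -11.38 = 0.7197

72.0%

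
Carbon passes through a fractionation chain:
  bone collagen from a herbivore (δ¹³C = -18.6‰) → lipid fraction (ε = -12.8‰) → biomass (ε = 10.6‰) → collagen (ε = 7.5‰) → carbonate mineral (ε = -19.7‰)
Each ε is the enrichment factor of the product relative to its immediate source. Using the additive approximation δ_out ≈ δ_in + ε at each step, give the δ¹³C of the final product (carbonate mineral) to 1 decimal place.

step 1: δ ≈ -18.6 + (-12.8) = -31.4‰
step 2: δ ≈ -31.4 + (10.6) = -20.8‰
step 3: δ ≈ -20.8 + (7.5) = -13.3‰
step 4: δ ≈ -13.3 + (-19.7) = -33.0‰

-33.0‰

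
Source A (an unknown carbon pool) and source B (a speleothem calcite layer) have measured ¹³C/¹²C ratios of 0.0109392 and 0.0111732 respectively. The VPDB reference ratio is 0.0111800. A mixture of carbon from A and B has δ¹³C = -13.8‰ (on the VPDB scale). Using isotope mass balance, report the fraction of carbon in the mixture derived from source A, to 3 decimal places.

0.630

δ_A = (0.0109392/0.0111800 − 1)×1000 = (0.978462 − 1)×1000 = -21.538‰
δ_B = (0.0111732/0.0111800 − 1)×1000 = (0.999392 − 1)×1000 = -0.608‰
f_A = (δ_mix − δ_B)/(δ_A − δ_B) = (-13.8 − (-0.608))/(-21.538 − (-0.608))
f_A = -13.192 / -20.930 = 0.6303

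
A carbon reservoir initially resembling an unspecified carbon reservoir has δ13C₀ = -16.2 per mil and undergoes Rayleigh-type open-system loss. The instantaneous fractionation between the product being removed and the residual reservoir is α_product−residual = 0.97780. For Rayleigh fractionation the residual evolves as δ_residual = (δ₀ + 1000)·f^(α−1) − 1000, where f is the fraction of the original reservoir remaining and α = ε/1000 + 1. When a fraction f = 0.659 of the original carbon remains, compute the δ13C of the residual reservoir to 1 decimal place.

Rayleigh residual: δ_res = (δ₀ + 1000)·f^(α−1) − 1000
α − 1 = -0.02220
f^(α−1) = 0.659^(-0.02220) = 1.009301
δ_res = (-16.2 + 1000) × 1.009301 − 1000 = 992.950 − 1000 = -7.05 per mil

-7.0 per mil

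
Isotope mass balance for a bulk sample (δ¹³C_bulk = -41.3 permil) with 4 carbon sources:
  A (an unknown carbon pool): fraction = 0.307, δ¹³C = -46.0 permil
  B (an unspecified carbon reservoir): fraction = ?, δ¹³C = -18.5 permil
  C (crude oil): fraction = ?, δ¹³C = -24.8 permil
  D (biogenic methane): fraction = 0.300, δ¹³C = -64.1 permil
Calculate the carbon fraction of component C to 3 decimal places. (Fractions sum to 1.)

Let f_C and f_B be the unknown fractions; fractions sum to 1 so f_C + f_B = 0.393.
Mass balance: Σ fᵢ·δᵢ = δ_bulk ⇒ f_C·(-24.8) + f_B·(-18.5) = -41.3 − (-33.352) = -7.948
Substitute f_B = 0.393 − f_C:
f_C·(-24.8 − -18.5) = -7.948 − 0.393×(-18.5) = -0.678
f_C = -0.678 / -6.3 = 0.1075

0.108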